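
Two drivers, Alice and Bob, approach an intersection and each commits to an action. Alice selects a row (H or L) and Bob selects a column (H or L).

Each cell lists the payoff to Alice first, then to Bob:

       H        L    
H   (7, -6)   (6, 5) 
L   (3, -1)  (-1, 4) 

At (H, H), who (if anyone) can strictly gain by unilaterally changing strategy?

Bob

Alice at (H, H) earns 7; deviating to L yields 3 — not better.
Bob earns -6; deviating to L yields 5 — a strict improvement.
Only Bob has a strictly profitable deviation.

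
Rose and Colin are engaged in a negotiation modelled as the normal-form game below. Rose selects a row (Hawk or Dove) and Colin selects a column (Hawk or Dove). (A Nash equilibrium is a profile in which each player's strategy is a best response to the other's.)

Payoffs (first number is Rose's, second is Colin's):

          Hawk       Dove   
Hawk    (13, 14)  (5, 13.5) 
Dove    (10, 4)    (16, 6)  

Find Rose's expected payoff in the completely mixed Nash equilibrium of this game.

First find q, the probability Colin plays Hawk, from Rose's indifference between Hawk and Dove: 13q + 5(1−q) = 10q + 16(1−q), giving q = 11/14.
Since Rose is indifferent in equilibrium, Rose's expected payoff equals the payoff from either row against (11/14, 3/14). Using Hawk: 13(11/14) + 5(3/14) = 79/7.

79/7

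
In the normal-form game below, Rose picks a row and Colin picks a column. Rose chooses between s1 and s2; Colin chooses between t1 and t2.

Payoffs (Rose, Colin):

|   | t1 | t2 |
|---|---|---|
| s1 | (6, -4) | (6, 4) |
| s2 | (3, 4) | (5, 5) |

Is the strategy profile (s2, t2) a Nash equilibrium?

At (s2, t2), Rose earns 5; switching to s1 would give 6, so Rose would deviate.
Colin earns 5; switching to t1 would give 4, so Colin has no profitable deviation.
Since at least one player can profitably deviate, this is not a Nash equilibrium.

No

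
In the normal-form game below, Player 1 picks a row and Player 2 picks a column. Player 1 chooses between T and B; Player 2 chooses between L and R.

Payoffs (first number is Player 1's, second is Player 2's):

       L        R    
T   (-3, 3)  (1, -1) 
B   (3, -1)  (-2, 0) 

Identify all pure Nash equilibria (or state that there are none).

(T, L): Player 1 prefers B (3 > -3) — not an equilibrium.
(T, R): Player 2 prefers L (3 > -1) — not an equilibrium.
(B, L): Player 2 prefers R (0 > -1) — not an equilibrium.
(B, R): Player 1 prefers T (1 > -2) — not an equilibrium.

none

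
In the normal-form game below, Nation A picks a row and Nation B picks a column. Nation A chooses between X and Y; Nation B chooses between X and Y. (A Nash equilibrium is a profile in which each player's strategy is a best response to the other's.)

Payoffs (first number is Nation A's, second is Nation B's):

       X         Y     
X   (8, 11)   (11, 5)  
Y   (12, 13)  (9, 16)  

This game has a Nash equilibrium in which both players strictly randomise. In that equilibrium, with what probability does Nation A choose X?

1/3

Let r be the probability that Nation A plays X. In a completely mixed equilibrium, Nation B must be indifferent between X and Y.
Nation B's expected payoff from X is 11r + 13(1−r); from Y it is 5r + 16(1−r).
Setting these equal: −2r + 13 = −11r + 16, so r = 1/3.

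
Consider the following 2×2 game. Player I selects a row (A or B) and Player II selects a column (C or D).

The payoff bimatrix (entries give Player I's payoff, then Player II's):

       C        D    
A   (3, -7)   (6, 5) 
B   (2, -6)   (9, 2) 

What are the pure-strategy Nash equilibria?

(B, D)

(A, C): Player II prefers D (5 > -7) — not an equilibrium.
(A, D): Player I prefers B (9 > 6) — not an equilibrium.
(B, C): Player I prefers A (3 > 2); Player II prefers D (2 > -6) — not an equilibrium.
(B, D): Player I gets 9 ≥ 6 from A, and Player II gets 2 ≥ -6 from C — Nash equilibrium.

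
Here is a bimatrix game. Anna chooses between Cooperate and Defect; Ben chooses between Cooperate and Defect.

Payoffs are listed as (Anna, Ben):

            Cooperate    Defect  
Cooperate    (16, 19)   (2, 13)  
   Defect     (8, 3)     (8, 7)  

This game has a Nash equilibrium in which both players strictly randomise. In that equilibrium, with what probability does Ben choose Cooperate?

Let q be the probability that Ben plays Cooperate. In a completely mixed equilibrium, Anna must be indifferent between Cooperate and Defect.
Anna's expected payoff from Cooperate is 16q + 2(1−q); from Defect it is 8q + 8(1−q).
Setting these equal: 14q + 2 = 8, so q = 3/7.

3/7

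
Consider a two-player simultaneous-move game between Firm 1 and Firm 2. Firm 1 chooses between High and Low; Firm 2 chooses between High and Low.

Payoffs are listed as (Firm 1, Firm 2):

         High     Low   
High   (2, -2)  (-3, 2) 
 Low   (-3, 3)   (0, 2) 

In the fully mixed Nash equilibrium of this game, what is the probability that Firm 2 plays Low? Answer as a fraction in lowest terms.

5/8

Let q be the probability that Firm 2 plays High. In a completely mixed equilibrium, Firm 1 must be indifferent between High and Low.
Firm 1's expected payoff from High is 2q − 3(1−q); from Low it is −3q.
Setting these equal: 5q − 3 = −3q, so q = 3/8.
Therefore Firm 2 plays Low with probability 1 − 3/8 = 5/8.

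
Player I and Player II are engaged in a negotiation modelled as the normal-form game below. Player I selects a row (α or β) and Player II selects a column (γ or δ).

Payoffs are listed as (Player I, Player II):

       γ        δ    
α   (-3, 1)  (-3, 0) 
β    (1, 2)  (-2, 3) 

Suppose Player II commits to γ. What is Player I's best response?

Against γ, Player I earns -3 from α and 1 from β.
So β is the best response.

β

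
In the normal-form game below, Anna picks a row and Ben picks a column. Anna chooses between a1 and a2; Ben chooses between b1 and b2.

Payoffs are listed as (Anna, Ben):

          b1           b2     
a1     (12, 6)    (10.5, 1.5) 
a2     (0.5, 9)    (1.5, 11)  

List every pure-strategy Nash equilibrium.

(a1, b1): Anna gets 12 ≥ 0.5 from a2, and Ben gets 6 ≥ 1.5 from b2 — Nash equilibrium.
(a1, b2): Ben prefers b1 (6 > 1.5) — not an equilibrium.
(a2, b1): Anna prefers a1 (12 > 0.5); Ben prefers b2 (11 > 9) — not an equilibrium.
(a2, b2): Anna prefers a1 (10.5 > 1.5) — not an equilibrium.

(a1, b1)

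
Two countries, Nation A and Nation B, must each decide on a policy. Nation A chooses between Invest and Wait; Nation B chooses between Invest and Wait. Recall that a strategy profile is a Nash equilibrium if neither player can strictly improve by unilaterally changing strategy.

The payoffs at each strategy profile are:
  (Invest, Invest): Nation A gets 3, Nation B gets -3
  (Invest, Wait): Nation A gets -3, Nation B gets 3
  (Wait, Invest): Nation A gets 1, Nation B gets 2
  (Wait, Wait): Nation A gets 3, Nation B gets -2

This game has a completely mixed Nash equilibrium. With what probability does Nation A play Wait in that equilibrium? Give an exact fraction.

3/5

Let p be the probability that Nation A plays Invest. In a completely mixed equilibrium, Nation B must be indifferent between Invest and Wait.
Nation B's expected payoff from Invest is −3p + 2(1−p); from Wait it is 3p − 2(1−p).
Setting these equal: −5p + 2 = 5p − 2, so p = 2/5.
Therefore Nation A plays Wait with probability 1 − 2/5 = 3/5.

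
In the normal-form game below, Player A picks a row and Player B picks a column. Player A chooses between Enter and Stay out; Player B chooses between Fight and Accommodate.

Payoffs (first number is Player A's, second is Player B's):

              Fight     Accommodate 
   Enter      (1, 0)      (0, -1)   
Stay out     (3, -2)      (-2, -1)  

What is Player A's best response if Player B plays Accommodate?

Against Accommodate, Player A earns 0 from Enter and -2 from Stay out.
So Enter is the best response.

Enter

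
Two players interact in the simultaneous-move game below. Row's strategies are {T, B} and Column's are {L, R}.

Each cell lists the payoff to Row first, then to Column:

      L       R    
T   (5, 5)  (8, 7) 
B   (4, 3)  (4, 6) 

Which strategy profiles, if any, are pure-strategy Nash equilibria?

(T, R)

(T, L): Column prefers R (7 > 5) — not an equilibrium.
(T, R): Row gets 8 ≥ 4 from B, and Column gets 7 ≥ 5 from L — Nash equilibrium.
(B, L): Row prefers T (5 > 4); Column prefers R (6 > 3) — not an equilibrium.
(B, R): Row prefers T (8 > 4) — not an equilibrium.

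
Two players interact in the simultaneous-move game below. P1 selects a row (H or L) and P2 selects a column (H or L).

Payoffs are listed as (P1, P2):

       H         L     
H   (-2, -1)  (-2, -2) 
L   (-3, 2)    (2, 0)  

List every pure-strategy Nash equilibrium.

(H, H)

(H, H): P1 gets -2 ≥ -3 from L, and P2 gets -1 ≥ -2 from L — Nash equilibrium.
(H, L): P1 prefers L (2 > -2); P2 prefers H (-1 > -2) — not an equilibrium.
(L, H): P1 prefers H (-2 > -3) — not an equilibrium.
(L, L): P2 prefers H (2 > 0) — not an equilibrium.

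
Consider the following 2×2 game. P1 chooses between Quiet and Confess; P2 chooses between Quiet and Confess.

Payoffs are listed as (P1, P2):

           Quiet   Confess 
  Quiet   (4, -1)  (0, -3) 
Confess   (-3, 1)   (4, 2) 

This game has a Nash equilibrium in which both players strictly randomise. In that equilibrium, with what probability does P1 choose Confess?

2/3

Let r be the probability that P1 plays Quiet. In a completely mixed equilibrium, P2 must be indifferent between Quiet and Confess.
P2's expected payoff from Quiet is −r + (1−r); from Confess it is −3r + 2(1−r).
Setting these equal: −2r + 1 = −5r + 2, so r = 1/3.
Therefore P1 plays Confess with probability 1 − 1/3 = 2/3.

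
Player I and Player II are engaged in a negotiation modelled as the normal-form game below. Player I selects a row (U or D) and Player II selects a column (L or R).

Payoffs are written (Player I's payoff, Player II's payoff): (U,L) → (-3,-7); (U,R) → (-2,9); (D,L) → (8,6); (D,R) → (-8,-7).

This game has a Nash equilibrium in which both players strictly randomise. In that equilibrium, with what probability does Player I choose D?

Let x be the probability that Player I plays U. In a completely mixed equilibrium, Player II must be indifferent between L and R.
Player II's expected payoff from L is −7x + 6(1−x); from R it is 9x − 7(1−x).
Setting these equal: −13x + 6 = 16x − 7, so x = 13/29.
Therefore Player I plays D with probability 1 − 13/29 = 16/29.

16/29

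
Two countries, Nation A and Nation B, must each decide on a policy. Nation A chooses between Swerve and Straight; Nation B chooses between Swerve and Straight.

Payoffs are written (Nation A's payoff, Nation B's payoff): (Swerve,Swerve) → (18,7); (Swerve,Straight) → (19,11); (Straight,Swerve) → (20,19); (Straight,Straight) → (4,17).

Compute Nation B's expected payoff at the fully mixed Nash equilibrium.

First find x, the probability Nation A plays Swerve, from Nation B's indifference between Swerve and Straight: 7x + 19(1−x) = 11x + 17(1−x), giving x = 1/3.
Since Nation B is indifferent in equilibrium, Nation B's expected payoff equals the payoff from either column against (1/3, 2/3). Using Swerve: 7(1/3) + 19(2/3) = 15.

15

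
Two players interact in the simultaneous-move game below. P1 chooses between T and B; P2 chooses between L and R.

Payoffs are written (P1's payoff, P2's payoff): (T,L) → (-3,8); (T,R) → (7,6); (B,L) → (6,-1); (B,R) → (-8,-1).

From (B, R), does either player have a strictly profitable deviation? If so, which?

P1 at (B, R) earns -8; deviating to T yields 7 — a strict improvement.
P2 earns -1; deviating to L yields -1 — not better.
Only P1 has a strictly profitable deviation.

P1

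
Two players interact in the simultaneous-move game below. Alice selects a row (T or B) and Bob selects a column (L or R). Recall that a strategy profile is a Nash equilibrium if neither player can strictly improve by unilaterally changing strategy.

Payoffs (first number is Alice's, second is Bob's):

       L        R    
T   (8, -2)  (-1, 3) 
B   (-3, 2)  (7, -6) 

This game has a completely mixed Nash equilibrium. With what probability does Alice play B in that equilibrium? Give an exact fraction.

Let x be the probability that Alice plays T. In a completely mixed equilibrium, Bob must be indifferent between L and R.
Bob's expected payoff from L is −2x + 2(1−x); from R it is 3x − 6(1−x).
Setting these equal: −4x + 2 = 9x − 6, so x = 8/13.
Therefore Alice plays B with probability 1 − 8/13 = 5/13.

5/13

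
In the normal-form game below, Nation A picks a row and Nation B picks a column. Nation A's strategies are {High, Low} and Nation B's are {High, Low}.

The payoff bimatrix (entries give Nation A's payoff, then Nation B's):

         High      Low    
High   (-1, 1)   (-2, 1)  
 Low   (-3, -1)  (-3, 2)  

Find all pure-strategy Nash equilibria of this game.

(High, High) and (High, Low)

(High, High): Nation A gets -1 ≥ -3 from Low, and Nation B gets 1 ≥ 1 from Low — Nash equilibrium.
(High, Low): Nation A gets -2 ≥ -3 from Low, and Nation B gets 1 ≥ 1 from High — Nash equilibrium.
(Low, High): Nation A prefers High (-1 > -3); Nation B prefers Low (2 > -1) — not an equilibrium.
(Low, Low): Nation A prefers High (-2 > -3) — not an equilibrium.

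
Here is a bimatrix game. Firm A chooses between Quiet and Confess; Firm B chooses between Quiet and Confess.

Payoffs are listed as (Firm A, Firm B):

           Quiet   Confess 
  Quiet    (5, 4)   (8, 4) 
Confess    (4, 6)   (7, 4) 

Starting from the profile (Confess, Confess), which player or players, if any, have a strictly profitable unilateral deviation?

Firm A at (Confess, Confess) earns 7; deviating to Quiet yields 8 — a strict improvement.
Firm B earns 4; deviating to Quiet yields 6 — a strict improvement.
Both Firm A and Firm B have strictly profitable deviations.

Both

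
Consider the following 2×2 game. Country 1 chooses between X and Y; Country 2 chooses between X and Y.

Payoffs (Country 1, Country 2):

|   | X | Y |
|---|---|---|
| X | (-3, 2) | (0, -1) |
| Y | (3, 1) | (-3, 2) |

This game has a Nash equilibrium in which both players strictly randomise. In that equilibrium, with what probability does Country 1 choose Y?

3/4

Let p be the probability that Country 1 plays X. In a completely mixed equilibrium, Country 2 must be indifferent between X and Y.
Country 2's expected payoff from X is 2p + (1−p); from Y it is −p + 2(1−p).
Setting these equal: p + 1 = −3p + 2, so p = 1/4.
Therefore Country 1 plays Y with probability 1 − 1/4 = 3/4.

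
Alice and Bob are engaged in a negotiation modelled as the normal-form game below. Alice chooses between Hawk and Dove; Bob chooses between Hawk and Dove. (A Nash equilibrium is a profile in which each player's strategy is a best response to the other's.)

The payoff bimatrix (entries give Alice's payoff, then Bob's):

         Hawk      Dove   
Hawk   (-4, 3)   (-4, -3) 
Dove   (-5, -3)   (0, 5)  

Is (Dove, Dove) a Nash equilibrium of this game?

At (Dove, Dove), Alice earns 0; switching to Hawk would give -4, so Alice has no profitable deviation.
Bob earns 5; switching to Hawk would give -3, so Bob has no profitable deviation.
Neither player can gain by a unilateral deviation, so this profile is a Nash equilibrium.

Yes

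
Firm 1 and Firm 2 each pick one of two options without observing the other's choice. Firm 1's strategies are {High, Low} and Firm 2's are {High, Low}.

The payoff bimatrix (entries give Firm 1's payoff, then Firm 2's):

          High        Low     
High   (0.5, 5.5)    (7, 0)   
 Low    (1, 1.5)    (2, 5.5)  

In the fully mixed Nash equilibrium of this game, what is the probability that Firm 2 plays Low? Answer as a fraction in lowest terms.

Let c be the probability that Firm 2 plays High. In a completely mixed equilibrium, Firm 1 must be indifferent between High and Low.
Firm 1's expected payoff from High is 0.5c + 7(1−c); from Low it is c + 2(1−c).
Setting these equal: −6.5c + 7 = −c + 2, so c = 10/11.
Therefore Firm 2 plays Low with probability 1 − 10/11 = 1/11.

1/11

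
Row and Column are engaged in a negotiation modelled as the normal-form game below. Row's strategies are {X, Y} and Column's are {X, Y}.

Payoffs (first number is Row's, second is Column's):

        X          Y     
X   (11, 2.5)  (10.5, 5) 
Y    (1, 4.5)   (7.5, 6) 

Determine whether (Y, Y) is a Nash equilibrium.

No

At (Y, Y), Row earns 7.5; switching to X would give 10.5, so Row would deviate.
Column earns 6; switching to X would give 4.5, so Column has no profitable deviation.
Since at least one player can profitably deviate, this is not a Nash equilibrium.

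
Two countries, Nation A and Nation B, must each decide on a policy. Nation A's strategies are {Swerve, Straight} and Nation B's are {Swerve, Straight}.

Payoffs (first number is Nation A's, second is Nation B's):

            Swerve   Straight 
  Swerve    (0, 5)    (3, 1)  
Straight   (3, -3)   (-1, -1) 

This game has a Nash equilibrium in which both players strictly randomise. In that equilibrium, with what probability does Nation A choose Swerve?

1/3

Let r be the probability that Nation A plays Swerve. In a completely mixed equilibrium, Nation B must be indifferent between Swerve and Straight.
Nation B's expected payoff from Swerve is 5r − 3(1−r); from Straight it is r − (1−r).
Setting these equal: 8r − 3 = 2r − 1, so r = 1/3.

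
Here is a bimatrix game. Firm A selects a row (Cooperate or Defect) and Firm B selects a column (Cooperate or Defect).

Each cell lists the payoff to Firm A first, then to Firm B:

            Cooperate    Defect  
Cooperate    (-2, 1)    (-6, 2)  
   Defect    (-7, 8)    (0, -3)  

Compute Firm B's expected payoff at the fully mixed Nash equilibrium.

First find x, the probability Firm A plays Cooperate, from Firm B's indifference between Cooperate and Defect: x + 8(1−x) = 2x − 3(1−x), giving x = 11/12.
Since Firm B is indifferent in equilibrium, Firm B's expected payoff equals the payoff from either column against (11/12, 1/12). Using Cooperate: (11/12) + 8(1/12) = 19/12.

19/12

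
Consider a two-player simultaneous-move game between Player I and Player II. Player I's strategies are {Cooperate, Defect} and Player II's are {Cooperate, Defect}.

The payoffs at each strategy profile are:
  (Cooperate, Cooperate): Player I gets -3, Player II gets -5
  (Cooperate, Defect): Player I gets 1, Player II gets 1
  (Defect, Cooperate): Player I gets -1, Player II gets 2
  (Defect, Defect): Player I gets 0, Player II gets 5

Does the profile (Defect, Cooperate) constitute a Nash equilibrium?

No

At (Defect, Cooperate), Player I earns -1; switching to Cooperate would give -3, so Player I has no profitable deviation.
Player II earns 2; switching to Defect would give 5, so Player II would deviate.
Since at least one player can profitably deviate, this is not a Nash equilibrium.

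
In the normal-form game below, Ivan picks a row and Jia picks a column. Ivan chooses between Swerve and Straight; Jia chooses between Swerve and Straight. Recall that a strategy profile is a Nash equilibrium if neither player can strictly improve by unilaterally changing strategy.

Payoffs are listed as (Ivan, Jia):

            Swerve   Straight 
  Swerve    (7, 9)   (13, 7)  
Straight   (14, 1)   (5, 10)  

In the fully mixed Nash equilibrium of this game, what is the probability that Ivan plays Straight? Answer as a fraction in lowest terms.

2/11

Let p be the probability that Ivan plays Swerve. In a completely mixed equilibrium, Jia must be indifferent between Swerve and Straight.
Jia's expected payoff from Swerve is 9p + (1−p); from Straight it is 7p + 10(1−p).
Setting these equal: 8p + 1 = −3p + 10, so p = 9/11.
Therefore Ivan plays Straight with probability 1 − 9/11 = 2/11.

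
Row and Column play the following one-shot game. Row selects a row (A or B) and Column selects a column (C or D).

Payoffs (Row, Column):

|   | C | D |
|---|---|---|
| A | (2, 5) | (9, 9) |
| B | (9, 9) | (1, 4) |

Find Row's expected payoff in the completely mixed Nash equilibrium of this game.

First find q, the probability Column plays C, from Row's indifference between A and B: 2q + 9(1−q) = 9q + (1−q), giving q = 8/15.
Since Row is indifferent in equilibrium, Row's expected payoff equals the payoff from either row against (8/15, 7/15). Using A: 2(8/15) + 9(7/15) = 79/15.

79/15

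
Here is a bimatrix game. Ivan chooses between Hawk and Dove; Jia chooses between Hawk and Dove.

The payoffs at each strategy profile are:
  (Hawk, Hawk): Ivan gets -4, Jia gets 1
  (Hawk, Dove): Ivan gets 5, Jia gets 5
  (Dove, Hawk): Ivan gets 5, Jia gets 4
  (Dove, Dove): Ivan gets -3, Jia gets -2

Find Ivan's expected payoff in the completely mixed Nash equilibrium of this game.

First find q, the probability Jia plays Hawk, from Ivan's indifference between Hawk and Dove: −4q + 5(1−q) = 5q − 3(1−q), giving q = 8/17.
Since Ivan is indifferent in equilibrium, Ivan's expected payoff equals the payoff from either row against (8/17, 9/17). Using Hawk: −4(8/17) + 5(9/17) = 13/17.

13/17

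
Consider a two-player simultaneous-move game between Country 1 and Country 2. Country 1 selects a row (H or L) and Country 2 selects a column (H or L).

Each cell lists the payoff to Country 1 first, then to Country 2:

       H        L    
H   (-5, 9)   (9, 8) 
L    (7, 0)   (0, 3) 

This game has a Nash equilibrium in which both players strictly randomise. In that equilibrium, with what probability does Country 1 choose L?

1/4

Let p be the probability that Country 1 plays H. In a completely mixed equilibrium, Country 2 must be indifferent between H and L.
Country 2's expected payoff from H is 9p; from L it is 8p + 3(1−p).
Setting these equal: 9p = 5p + 3, so p = 3/4.
Therefore Country 1 plays L with probability 1 − 3/4 = 1/4.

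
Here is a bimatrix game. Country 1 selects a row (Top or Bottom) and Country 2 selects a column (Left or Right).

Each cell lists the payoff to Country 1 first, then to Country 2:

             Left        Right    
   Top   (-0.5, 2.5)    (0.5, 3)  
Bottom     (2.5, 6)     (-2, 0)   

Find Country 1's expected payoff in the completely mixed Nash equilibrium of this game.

First find y, the probability Country 2 plays Left, from Country 1's indifference between Top and Bottom: −0.5y + 0.5(1−y) = 2.5y − 2(1−y), giving y = 5/11.
Since Country 1 is indifferent in equilibrium, Country 1's expected payoff equals the payoff from either row against (5/11, 6/11). Using Top: −0.5(5/11) + 0.5(6/11) = 1/22.

1/22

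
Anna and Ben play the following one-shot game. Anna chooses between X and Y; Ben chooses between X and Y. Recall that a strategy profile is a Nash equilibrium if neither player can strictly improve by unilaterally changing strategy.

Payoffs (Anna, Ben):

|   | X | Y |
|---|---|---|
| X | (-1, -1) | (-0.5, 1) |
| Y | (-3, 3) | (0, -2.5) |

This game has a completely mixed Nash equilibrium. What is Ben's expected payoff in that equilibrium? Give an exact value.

1/15

First find x, the probability Anna plays X, from Ben's indifference between X and Y: −x + 3(1−x) = x − 2.5(1−x), giving x = 11/15.
Since Ben is indifferent in equilibrium, Ben's expected payoff equals the payoff from either column against (11/15, 4/15). Using X: −(11/15) + 3(4/15) = 1/15.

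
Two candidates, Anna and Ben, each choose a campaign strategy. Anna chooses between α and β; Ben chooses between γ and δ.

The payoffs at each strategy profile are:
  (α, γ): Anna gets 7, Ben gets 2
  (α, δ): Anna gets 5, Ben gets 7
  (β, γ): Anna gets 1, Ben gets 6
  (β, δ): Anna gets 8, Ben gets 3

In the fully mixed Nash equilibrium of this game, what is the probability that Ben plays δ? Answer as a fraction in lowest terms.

2/3

Let y be the probability that Ben plays γ. In a completely mixed equilibrium, Anna must be indifferent between α and β.
Anna's expected payoff from α is 7y + 5(1−y); from β it is y + 8(1−y).
Setting these equal: 2y + 5 = −7y + 8, so y = 1/3.
Therefore Ben plays δ with probability 1 − 1/3 = 2/3.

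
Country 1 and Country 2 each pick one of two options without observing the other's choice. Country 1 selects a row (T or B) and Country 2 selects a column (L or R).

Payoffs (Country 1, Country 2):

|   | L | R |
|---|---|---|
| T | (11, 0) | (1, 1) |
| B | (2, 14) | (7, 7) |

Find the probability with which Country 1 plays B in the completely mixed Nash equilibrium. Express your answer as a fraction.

1/8

Let x be the probability that Country 1 plays T. In a completely mixed equilibrium, Country 2 must be indifferent between L and R.
Country 2's expected payoff from L is 14(1−x); from R it is x + 7(1−x).
Setting these equal: −14x + 14 = −6x + 7, so x = 7/8.
Therefore Country 1 plays B with probability 1 − 7/8 = 1/8.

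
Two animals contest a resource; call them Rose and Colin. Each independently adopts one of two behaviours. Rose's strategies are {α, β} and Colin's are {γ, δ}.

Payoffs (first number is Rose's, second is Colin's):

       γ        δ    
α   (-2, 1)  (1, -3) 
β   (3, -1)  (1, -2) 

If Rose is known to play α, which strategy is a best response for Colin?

γ

Against α, Colin earns 1 from γ and -3 from δ.
So γ is the best response.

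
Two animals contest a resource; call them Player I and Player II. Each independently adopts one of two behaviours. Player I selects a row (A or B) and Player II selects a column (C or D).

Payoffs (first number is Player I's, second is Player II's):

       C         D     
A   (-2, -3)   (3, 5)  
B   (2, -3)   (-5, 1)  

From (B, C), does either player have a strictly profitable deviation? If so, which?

Player II

Player I at (B, C) earns 2; deviating to A yields -2 — not better.
Player II earns -3; deviating to D yields 1 — a strict improvement.
Only Player II has a strictly profitable deviation.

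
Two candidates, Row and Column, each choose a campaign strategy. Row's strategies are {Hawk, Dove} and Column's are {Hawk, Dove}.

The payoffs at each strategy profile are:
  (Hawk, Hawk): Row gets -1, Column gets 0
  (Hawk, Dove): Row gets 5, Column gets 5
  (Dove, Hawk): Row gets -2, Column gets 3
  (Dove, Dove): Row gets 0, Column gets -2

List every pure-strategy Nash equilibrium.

(Hawk, Dove)

(Hawk, Hawk): Column prefers Dove (5 > 0) — not an equilibrium.
(Hawk, Dove): Row gets 5 ≥ 0 from Dove, and Column gets 5 ≥ 0 from Hawk — Nash equilibrium.
(Dove, Hawk): Row prefers Hawk (-1 > -2) — not an equilibrium.
(Dove, Dove): Row prefers Hawk (5 > 0); Column prefers Hawk (3 > -2) — not an equilibrium.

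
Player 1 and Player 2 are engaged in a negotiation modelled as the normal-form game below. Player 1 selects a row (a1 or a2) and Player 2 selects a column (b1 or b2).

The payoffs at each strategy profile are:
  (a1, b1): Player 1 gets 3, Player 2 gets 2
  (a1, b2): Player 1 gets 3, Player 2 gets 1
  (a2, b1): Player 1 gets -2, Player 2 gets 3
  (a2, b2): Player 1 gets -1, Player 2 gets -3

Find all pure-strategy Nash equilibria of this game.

(a1, b1)

(a1, b1): Player 1 gets 3 ≥ -2 from a2, and Player 2 gets 2 ≥ 1 from b2 — Nash equilibrium.
(a1, b2): Player 2 prefers b1 (2 > 1) — not an equilibrium.
(a2, b1): Player 1 prefers a1 (3 > -2) — not an equilibrium.
(a2, b2): Player 1 prefers a1 (3 > -1); Player 2 prefers b1 (3 > -3) — not an equilibrium.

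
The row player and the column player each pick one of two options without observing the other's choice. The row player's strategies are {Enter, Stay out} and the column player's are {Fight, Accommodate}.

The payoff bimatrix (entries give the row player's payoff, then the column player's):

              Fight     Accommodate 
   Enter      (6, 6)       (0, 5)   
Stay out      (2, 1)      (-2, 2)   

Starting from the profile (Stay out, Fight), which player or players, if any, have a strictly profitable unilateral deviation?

Both

The row player at (Stay out, Fight) earns 2; deviating to Enter yields 6 — a strict improvement.
The column player earns 1; deviating to Accommodate yields 2 — a strict improvement.
Both the row player and the column player have strictly profitable deviations.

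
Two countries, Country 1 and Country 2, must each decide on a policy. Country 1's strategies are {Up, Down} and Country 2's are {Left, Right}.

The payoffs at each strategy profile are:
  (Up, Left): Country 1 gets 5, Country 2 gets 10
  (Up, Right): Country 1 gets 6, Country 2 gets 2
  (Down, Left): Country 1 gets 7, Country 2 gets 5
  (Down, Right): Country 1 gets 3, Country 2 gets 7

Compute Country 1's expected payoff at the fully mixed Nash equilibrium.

27/5

First find q, the probability Country 2 plays Left, from Country 1's indifference between Up and Down: 5q + 6(1−q) = 7q + 3(1−q), giving q = 3/5.
Since Country 1 is indifferent in equilibrium, Country 1's expected payoff equals the payoff from either row against (3/5, 2/5). Using Up: 5(3/5) + 6(2/5) = 27/5.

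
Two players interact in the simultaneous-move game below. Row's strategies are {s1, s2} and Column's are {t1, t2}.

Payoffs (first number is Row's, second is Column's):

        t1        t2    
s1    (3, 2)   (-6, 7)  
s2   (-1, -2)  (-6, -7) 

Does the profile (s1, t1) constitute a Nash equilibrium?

At (s1, t1), Row earns 3; switching to s2 would give -1, so Row has no profitable deviation.
Column earns 2; switching to t2 would give 7, so Column would deviate.
Since at least one player can profitably deviate, this is not a Nash equilibrium.

No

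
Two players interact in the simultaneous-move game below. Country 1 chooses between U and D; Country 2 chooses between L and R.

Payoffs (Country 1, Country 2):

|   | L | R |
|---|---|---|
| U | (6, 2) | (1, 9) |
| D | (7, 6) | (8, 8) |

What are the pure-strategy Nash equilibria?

(D, R)

(U, L): Country 1 prefers D (7 > 6); Country 2 prefers R (9 > 2) — not an equilibrium.
(U, R): Country 1 prefers D (8 > 1) — not an equilibrium.
(D, L): Country 2 prefers R (8 > 6) — not an equilibrium.
(D, R): Country 1 gets 8 ≥ 1 from U, and Country 2 gets 8 ≥ 6 from L — Nash equilibrium.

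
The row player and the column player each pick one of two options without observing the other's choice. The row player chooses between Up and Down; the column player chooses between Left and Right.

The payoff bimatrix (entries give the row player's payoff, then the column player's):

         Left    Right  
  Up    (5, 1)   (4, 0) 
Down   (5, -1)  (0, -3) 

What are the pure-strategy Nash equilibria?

(Up, Left) and (Down, Left)

(Up, Left): the row player gets 5 ≥ 5 from Down, and the column player gets 1 ≥ 0 from Right — Nash equilibrium.
(Up, Right): the column player prefers Left (1 > 0) — not an equilibrium.
(Down, Left): the row player gets 5 ≥ 5 from Up, and the column player gets -1 ≥ -3 from Right — Nash equilibrium.
(Down, Right): the row player prefers Up (4 > 0); the column player prefers Left (-1 > -3) — not an equilibrium.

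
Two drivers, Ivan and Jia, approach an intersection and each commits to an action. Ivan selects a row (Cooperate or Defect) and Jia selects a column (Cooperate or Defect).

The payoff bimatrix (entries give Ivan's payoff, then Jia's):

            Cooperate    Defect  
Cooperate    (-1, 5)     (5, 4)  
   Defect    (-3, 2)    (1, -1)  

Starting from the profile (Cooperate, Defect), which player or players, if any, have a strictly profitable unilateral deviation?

Ivan at (Cooperate, Defect) earns 5; deviating to Defect yields 1 — not better.
Jia earns 4; deviating to Cooperate yields 5 — a strict improvement.
Only Jia has a strictly profitable deviation.

Jia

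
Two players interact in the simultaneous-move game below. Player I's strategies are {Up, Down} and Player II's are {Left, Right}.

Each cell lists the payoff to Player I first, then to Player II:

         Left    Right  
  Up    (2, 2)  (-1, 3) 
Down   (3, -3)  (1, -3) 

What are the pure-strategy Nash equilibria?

(Down, Left) and (Down, Right)

(Up, Left): Player I prefers Down (3 > 2); Player II prefers Right (3 > 2) — not an equilibrium.
(Up, Right): Player I prefers Down (1 > -1) — not an equilibrium.
(Down, Left): Player I gets 3 ≥ 2 from Up, and Player II gets -3 ≥ -3 from Right — Nash equilibrium.
(Down, Right): Player I gets 1 ≥ -1 from Up, and Player II gets -3 ≥ -3 from Left — Nash equilibrium.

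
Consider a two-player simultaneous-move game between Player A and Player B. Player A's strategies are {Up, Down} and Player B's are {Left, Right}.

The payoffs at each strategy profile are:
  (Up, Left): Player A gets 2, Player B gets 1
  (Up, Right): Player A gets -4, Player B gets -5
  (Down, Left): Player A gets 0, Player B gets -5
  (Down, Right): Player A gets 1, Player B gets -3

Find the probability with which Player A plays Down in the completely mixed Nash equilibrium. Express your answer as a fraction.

Let x be the probability that Player A plays Up. In a completely mixed equilibrium, Player B must be indifferent between Left and Right.
Player B's expected payoff from Left is x − 5(1−x); from Right it is −5x − 3(1−x).
Setting these equal: 6x − 5 = −2x − 3, so x = 1/4.
Therefore Player A plays Down with probability 1 − 1/4 = 3/4.

3/4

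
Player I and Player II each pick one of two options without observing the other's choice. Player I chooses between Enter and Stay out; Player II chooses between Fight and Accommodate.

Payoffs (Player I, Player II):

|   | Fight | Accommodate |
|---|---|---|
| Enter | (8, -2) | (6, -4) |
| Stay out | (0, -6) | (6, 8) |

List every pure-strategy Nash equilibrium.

(Enter, Fight) and (Stay out, Accommodate)

(Enter, Fight): Player I gets 8 ≥ 0 from Stay out, and Player II gets -2 ≥ -4 from Accommodate — Nash equilibrium.
(Enter, Accommodate): Player II prefers Fight (-2 > -4) — not an equilibrium.
(Stay out, Fight): Player I prefers Enter (8 > 0); Player II prefers Accommodate (8 > -6) — not an equilibrium.
(Stay out, Accommodate): Player I gets 6 ≥ 6 from Enter, and Player II gets 8 ≥ -6 from Fight — Nash equilibrium.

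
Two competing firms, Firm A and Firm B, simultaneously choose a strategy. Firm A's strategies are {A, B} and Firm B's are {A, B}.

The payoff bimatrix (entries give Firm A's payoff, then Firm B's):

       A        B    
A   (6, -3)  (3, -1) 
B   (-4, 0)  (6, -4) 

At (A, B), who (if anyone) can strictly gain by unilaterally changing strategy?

Firm A

Firm A at (A, B) earns 3; deviating to B yields 6 — a strict improvement.
Firm B earns -1; deviating to A yields -3 — not better.
Only Firm A has a strictly profitable deviation.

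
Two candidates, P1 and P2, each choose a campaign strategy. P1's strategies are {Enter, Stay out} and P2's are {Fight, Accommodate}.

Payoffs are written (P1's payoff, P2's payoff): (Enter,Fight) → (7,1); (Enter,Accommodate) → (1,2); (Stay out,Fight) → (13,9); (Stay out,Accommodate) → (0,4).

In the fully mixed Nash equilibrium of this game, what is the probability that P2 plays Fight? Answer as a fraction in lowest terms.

1/7

Let y be the probability that P2 plays Fight. In a completely mixed equilibrium, P1 must be indifferent between Enter and Stay out.
P1's expected payoff from Enter is 7y + (1−y); from Stay out it is 13y.
Setting these equal: 6y + 1 = 13y, so y = 1/7.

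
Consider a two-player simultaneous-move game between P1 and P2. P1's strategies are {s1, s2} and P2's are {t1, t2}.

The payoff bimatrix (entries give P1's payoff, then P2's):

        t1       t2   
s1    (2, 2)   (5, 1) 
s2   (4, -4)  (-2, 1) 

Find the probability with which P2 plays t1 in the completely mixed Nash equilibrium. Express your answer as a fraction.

7/9

Let c be the probability that P2 plays t1. In a completely mixed equilibrium, P1 must be indifferent between s1 and s2.
P1's expected payoff from s1 is 2c + 5(1−c); from s2 it is 4c − 2(1−c).
Setting these equal: −3c + 5 = 6c − 2, so c = 7/9.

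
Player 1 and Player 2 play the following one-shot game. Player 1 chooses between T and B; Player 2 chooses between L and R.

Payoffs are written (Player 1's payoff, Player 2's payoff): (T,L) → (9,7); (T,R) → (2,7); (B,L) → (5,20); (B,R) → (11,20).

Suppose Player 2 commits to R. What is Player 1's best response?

Against R, Player 1 earns 2 from T and 11 from B.
So B is the best response.

B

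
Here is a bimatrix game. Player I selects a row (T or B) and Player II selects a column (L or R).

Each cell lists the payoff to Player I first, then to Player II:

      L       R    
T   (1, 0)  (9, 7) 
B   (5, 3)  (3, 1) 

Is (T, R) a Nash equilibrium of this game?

Yes

At (T, R), Player I earns 9; switching to B would give 3, so Player I has no profitable deviation.
Player II earns 7; switching to L would give 0, so Player II has no profitable deviation.
Neither player can gain by a unilateral deviation, so this profile is a Nash equilibrium.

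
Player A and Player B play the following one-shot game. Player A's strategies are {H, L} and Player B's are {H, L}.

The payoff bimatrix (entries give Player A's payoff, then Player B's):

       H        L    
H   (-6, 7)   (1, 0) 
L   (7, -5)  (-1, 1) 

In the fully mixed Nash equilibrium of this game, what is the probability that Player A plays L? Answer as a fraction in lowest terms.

Let p be the probability that Player A plays H. In a completely mixed equilibrium, Player B must be indifferent between H and L.
Player B's expected payoff from H is 7p − 5(1−p); from L it is (1−p).
Setting these equal: 12p − 5 = −p + 1, so p = 6/13.
Therefore Player A plays L with probability 1 − 6/13 = 7/13.

7/13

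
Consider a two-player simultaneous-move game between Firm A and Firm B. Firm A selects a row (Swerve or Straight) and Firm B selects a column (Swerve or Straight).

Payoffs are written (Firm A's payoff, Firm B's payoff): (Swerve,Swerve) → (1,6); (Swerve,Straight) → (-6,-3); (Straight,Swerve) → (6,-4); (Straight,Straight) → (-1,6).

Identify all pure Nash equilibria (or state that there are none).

(Straight, Straight)

(Swerve, Swerve): Firm A prefers Straight (6 > 1) — not an equilibrium.
(Swerve, Straight): Firm A prefers Straight (-1 > -6); Firm B prefers Swerve (6 > -3) — not an equilibrium.
(Straight, Swerve): Firm B prefers Straight (6 > -4) — not an equilibrium.
(Straight, Straight): Firm A gets -1 ≥ -6 from Swerve, and Firm B gets 6 ≥ -4 from Swerve — Nash equilibrium.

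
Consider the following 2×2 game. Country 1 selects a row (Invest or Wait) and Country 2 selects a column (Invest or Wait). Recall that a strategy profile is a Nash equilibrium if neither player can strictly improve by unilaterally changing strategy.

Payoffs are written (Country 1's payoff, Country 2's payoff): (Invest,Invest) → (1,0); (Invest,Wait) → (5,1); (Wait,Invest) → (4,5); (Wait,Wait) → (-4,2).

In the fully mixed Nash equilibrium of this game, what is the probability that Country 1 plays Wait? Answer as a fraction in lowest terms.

1/4

Let r be the probability that Country 1 plays Invest. In a completely mixed equilibrium, Country 2 must be indifferent between Invest and Wait.
Country 2's expected payoff from Invest is 5(1−r); from Wait it is r + 2(1−r).
Setting these equal: −5r + 5 = −r + 2, so r = 3/4.
Therefore Country 1 plays Wait with probability 1 − 3/4 = 1/4.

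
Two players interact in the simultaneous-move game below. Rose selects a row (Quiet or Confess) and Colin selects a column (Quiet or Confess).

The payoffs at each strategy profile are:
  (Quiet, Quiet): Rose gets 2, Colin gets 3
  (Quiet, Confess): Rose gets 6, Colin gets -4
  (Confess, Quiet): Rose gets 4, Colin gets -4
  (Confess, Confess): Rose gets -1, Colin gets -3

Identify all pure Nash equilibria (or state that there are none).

none

(Quiet, Quiet): Rose prefers Confess (4 > 2) — not an equilibrium.
(Quiet, Confess): Colin prefers Quiet (3 > -4) — not an equilibrium.
(Confess, Quiet): Colin prefers Confess (-3 > -4) — not an equilibrium.
(Confess, Confess): Rose prefers Quiet (6 > -1) — not an equilibrium.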